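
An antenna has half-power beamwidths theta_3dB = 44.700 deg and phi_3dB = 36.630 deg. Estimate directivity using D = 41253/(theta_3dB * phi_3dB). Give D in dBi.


D_linear = 41253 / (44.700 * 36.630) = 25.19481
D_dBi = 10 * log10(25.19481) = 14.01 dBi

14.01 dBi


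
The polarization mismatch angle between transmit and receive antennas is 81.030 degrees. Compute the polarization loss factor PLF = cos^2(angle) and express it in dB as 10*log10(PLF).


PLF_linear = cos^2(81.030 deg) = 0.02431020
PLF_dB = 10 * log10(0.02431020) = -16.14 dB

-16.14 dB


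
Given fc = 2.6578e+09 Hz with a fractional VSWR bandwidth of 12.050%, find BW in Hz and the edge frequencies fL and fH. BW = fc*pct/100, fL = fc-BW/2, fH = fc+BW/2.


BW = 2.6578e+09 * 12.050/100 = 3.202649e+08 Hz
fL = 2.6578e+09 - 3.202649e+08/2 = 2.498e+09 Hz
fH = 2.6578e+09 + 3.202649e+08/2 = 2.818e+09 Hz

BW=3.203e+08 Hz, fL=2.498e+09 Hz, fH=2.818e+09 Hz


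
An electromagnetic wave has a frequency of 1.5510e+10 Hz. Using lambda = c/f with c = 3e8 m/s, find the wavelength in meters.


lambda = c / f = 3.0000e+08 / 1.5510e+10 = 0.01934 m

0.01934 m


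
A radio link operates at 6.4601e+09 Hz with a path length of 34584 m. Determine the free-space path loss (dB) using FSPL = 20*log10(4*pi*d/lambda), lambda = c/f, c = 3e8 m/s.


lambda = c / f = 3.0000e+08 / 6.4601e+09 = 0.04643891 m
FSPL = 20 * log10(4*pi*34584/0.04643891) = 139.4 dB

139.4 dB


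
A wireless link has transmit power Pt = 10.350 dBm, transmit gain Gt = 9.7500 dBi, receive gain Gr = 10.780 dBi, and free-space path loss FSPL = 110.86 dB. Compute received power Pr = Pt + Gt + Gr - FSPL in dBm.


Pr = 10.350 + 9.7500 + 10.780 - 110.86 = -79.98 dBm

-79.98 dBm


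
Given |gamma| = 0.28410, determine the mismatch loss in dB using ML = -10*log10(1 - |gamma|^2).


ML = -10 * log10(1 - 0.28410^2) = -10 * log10(0.91928719) = 0.3655 dB

0.3655 dB


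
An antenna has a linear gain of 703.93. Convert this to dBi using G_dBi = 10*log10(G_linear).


G_dBi = 10 * log10(703.93) = 28.48 dBi

28.48 dBi


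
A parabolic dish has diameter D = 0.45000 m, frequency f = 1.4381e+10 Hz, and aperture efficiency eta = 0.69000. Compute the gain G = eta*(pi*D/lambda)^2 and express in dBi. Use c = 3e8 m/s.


lambda = c / f = 3.0000e+08 / 1.4381e+10 = 0.02086086 m
G_linear = 0.69000 * (pi * 0.45000 / 0.02086086)^2 = 3168.907
G_dBi = 10 * log10(3168.907) = 35.01 dBi

35.01 dBi


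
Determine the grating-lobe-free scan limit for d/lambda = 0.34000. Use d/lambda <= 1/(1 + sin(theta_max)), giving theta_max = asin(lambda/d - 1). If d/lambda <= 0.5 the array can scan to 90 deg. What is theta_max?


lambda/d - 1 = 1/0.34000 - 1 = 1.941176 >= 1
d/lambda <= 0.5, so the array can scan to endfire without grating lobes: theta_max = 90 deg

90 deg


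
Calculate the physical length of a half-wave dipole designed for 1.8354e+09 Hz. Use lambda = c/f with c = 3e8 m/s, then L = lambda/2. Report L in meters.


lambda = c / f = 3.0000e+08 / 1.8354e+09 = 0.1634521 m
L = lambda / 2 = 0.1634521 / 2 = 0.08173 m

0.08173 m


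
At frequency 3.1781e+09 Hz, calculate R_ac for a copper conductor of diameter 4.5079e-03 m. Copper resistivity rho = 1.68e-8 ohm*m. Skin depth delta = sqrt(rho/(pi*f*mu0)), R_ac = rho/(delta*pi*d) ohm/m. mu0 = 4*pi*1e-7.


delta = sqrt(1.68e-8 / (pi * 3.1781e+09 * 4*pi*1e-7)) = 1.157154e-06 m
R_ac = 1.68e-8 / (1.157154e-06 * pi * 4.5079e-03) = 1.025 ohm/m

1.025 ohm/m


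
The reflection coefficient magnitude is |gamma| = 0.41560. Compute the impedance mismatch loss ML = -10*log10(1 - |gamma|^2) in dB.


ML = -10 * log10(1 - 0.41560^2) = -10 * log10(0.82727664) = 0.8235 dB

0.8235 dB


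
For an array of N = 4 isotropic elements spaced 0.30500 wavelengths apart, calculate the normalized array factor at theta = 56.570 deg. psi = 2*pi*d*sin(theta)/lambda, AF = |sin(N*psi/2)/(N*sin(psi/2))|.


psi = 2*pi*0.30500*sin(56.570 deg) = 1.599326 rad
AF = |sin(4*1.599326/2) / (4*sin(1.599326/2))| = 0.01988

0.01988


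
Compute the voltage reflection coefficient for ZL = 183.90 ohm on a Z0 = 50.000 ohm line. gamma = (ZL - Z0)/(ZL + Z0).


gamma = (183.90 - 50.000) / (183.90 + 50.000) = 0.5725

0.5725


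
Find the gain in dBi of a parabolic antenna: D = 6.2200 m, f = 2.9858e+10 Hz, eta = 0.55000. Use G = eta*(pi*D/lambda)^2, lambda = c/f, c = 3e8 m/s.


lambda = c / f = 3.0000e+08 / 2.9858e+10 = 0.01004756 m
G_linear = 0.55000 * (pi * 6.2200 / 0.01004756)^2 = 2.080281e+06
G_dBi = 10 * log10(2.080281e+06) = 63.18 dBi

63.18 dBi


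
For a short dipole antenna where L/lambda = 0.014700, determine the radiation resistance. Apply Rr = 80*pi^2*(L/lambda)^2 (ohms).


Rr = 80 * pi^2 * (0.014700)^2 = 80 * 9.869604 * 2.160900e-04 = 0.1706 ohm

0.1706 ohm


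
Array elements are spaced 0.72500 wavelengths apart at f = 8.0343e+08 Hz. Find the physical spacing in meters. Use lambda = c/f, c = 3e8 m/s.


lambda = c / f = 3.0000e+08 / 8.0343e+08 = 0.3733991 m
d = 0.72500 * 0.3733991 = 0.2707 m

0.2707 m


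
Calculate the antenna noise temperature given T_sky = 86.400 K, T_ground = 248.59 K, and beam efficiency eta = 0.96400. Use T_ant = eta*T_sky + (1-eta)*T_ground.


T_ant = 0.96400 * 86.400 + (1 - 0.96400) * 248.59 = 92.24 K

92.24 K


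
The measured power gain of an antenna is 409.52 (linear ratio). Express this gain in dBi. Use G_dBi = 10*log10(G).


G_dBi = 10 * log10(409.52) = 26.12 dBi

26.12 dBi


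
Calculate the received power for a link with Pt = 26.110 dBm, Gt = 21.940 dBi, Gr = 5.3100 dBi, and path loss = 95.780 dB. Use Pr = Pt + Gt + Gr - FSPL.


Pr = 26.110 + 21.940 + 5.3100 - 95.780 = -42.42 dBm

-42.42 dBm


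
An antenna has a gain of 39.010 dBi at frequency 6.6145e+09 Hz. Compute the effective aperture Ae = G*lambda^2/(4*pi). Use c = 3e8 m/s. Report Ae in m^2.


lambda = c / f = 3.0000e+08 / 6.6145e+09 = 0.04535490 m
G_linear = 10^(39.010/10) = 7961.594
Ae = G_linear * lambda^2 / (4*pi) = 7961.594 * 0.04535490^2 / (4*pi) = 1.303 m^2

1.303 m^2


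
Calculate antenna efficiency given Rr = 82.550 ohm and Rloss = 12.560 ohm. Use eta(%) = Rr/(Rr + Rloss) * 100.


eta = 82.550 / (82.550 + 12.560) * 100 = 86.79%

86.79%


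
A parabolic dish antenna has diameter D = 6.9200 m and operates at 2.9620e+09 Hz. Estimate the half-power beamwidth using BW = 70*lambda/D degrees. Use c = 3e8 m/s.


lambda = c / f = 3.0000e+08 / 2.9620e+09 = 0.1012829 m
BW = 70 * 0.1012829 / 6.9200 = 1.025 deg

1.025 deg


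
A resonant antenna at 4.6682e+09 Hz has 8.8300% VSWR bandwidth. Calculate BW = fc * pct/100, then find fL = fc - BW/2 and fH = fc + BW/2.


BW = 4.6682e+09 * 8.8300/100 = 4.122021e+08 Hz
fL = 4.6682e+09 - 4.122021e+08/2 = 4.462e+09 Hz
fH = 4.6682e+09 + 4.122021e+08/2 = 4.874e+09 Hz

BW=4.122e+08 Hz, fL=4.462e+09 Hz, fH=4.874e+09 Hz


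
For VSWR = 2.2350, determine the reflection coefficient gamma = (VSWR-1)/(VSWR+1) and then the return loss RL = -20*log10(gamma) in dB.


gamma = (2.2350 - 1) / (2.2350 + 1) = 0.3817620
RL = -20 * log10(0.3817620) = 8.364 dB

8.364 dB


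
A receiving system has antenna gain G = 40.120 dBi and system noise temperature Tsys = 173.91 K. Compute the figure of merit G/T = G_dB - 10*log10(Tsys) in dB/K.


G/T = 40.120 - 10*log10(173.91) = 40.120 - 22.40325 = 17.72 dB/K

17.72 dB/K


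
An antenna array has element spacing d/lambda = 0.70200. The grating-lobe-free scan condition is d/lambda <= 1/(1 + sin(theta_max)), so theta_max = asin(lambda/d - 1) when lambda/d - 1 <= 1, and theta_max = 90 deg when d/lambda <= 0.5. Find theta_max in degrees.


lambda/d - 1 = 1/0.70200 - 1 = 0.4245014
theta_max = asin(0.4245014) = 25.12 deg

25.12 deg


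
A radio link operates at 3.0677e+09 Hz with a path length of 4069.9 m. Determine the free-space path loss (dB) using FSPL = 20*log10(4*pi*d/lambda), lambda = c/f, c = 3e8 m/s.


lambda = c / f = 3.0000e+08 / 3.0677e+09 = 0.09779313 m
FSPL = 20 * log10(4*pi*4069.9/0.09779313) = 114.4 dB

114.4 dB


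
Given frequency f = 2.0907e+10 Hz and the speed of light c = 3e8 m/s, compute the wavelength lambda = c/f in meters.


lambda = c / f = 3.0000e+08 / 2.0907e+10 = 0.01435 m

0.01435 m


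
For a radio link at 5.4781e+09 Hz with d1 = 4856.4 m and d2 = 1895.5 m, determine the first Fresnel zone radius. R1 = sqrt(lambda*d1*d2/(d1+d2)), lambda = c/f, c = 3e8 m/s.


lambda = c / f = 3.0000e+08 / 5.4781e+09 = 0.05476351 m
R1 = sqrt(0.05476351 * 4856.4 * 1895.5 / (4856.4 + 1895.5)) = 8.641 m

8.641 m


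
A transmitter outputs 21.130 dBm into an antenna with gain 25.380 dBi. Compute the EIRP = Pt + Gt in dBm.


EIRP = Pt + Gt = 21.130 + 25.380 = 46.51 dBm

46.51 dBm


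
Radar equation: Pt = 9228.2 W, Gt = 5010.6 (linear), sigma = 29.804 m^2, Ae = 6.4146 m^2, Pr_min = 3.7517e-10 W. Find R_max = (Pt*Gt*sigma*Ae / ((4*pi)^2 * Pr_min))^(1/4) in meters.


R^4 = 9228.2*5010.6*29.804*6.4146 / ((4*pi)^2 * 3.7517e-10) = 1.492118e+17
R_max = 1.492118e+17^0.25 = 19654 m

19654 m


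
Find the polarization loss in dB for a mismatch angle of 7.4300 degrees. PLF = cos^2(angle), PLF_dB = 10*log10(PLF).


PLF_linear = cos^2(7.4300 deg) = 0.9832777
PLF_dB = 10 * log10(0.9832777) = -0.07324 dB

-0.07324 dB


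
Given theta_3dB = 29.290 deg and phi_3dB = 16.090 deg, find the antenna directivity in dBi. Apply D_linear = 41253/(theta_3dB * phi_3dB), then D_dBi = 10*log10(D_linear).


D_linear = 41253 / (29.290 * 16.090) = 87.53467
D_dBi = 10 * log10(87.53467) = 19.42 dBi

19.42 dBi


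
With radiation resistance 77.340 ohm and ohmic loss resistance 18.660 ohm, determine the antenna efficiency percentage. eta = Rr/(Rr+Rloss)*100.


eta = 77.340 / (77.340 + 18.660) * 100 = 80.56%

80.56%


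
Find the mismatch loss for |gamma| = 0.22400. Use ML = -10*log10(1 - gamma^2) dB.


ML = -10 * log10(1 - 0.22400^2) = -10 * log10(0.949824) = 0.2236 dB

0.2236 dB


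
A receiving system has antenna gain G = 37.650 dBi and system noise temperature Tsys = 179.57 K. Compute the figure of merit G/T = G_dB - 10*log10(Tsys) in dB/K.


G/T = 37.650 - 10*log10(179.57) = 37.650 - 22.54234 = 15.11 dB/K

15.11 dB/K


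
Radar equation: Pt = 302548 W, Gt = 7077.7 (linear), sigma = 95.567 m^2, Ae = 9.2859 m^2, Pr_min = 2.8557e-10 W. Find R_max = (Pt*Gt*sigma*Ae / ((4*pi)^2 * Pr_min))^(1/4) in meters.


R^4 = 302548*7077.7*95.567*9.2859 / ((4*pi)^2 * 2.8557e-10) = 4.213918e+19
R_max = 4.213918e+19^0.25 = 80570 m

80570 m


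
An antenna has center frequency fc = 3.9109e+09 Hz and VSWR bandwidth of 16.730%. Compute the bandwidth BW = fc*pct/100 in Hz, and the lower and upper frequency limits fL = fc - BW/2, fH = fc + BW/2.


BW = 3.9109e+09 * 16.730/100 = 6.542936e+08 Hz
fL = 3.9109e+09 - 6.542936e+08/2 = 3.584e+09 Hz
fH = 3.9109e+09 + 6.542936e+08/2 = 4.238e+09 Hz

BW=6.543e+08 Hz, fL=3.584e+09 Hz, fH=4.238e+09 Hz


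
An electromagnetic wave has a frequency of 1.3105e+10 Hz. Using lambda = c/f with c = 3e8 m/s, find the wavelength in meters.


lambda = c / f = 3.0000e+08 / 1.3105e+10 = 0.02289 m

0.02289 m


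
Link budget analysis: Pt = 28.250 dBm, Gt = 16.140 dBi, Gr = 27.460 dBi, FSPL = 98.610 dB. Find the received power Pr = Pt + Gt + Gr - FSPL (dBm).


Pr = 28.250 + 16.140 + 27.460 - 98.610 = -26.76 dBm

-26.76 dBm


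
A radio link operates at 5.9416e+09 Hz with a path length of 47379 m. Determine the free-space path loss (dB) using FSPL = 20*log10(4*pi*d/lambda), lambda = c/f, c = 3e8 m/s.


lambda = c / f = 3.0000e+08 / 5.9416e+09 = 0.05049145 m
FSPL = 20 * log10(4*pi*47379/0.05049145) = 141.4 dB

141.4 dB


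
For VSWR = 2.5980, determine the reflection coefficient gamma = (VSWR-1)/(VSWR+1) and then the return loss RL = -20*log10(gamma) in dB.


gamma = (2.5980 - 1) / (2.5980 + 1) = 0.4441356
RL = -20 * log10(0.4441356) = 7.050 dB

7.050 dB


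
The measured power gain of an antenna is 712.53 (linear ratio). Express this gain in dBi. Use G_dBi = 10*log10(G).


G_dBi = 10 * log10(712.53) = 28.53 dBi

28.53 dBi


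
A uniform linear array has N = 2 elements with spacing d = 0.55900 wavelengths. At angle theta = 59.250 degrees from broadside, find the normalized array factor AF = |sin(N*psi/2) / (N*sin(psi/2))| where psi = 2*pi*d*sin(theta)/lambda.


psi = 2*pi*0.55900*sin(59.250 deg) = 3.018494 rad
AF = |sin(2*3.018494/2) / (2*sin(3.018494/2))| = 0.06151

0.06151


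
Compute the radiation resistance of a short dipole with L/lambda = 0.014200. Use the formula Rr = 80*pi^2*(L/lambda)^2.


Rr = 80 * pi^2 * (0.014200)^2 = 80 * 9.869604 * 2.016400e-04 = 0.1592 ohm

0.1592 ohm


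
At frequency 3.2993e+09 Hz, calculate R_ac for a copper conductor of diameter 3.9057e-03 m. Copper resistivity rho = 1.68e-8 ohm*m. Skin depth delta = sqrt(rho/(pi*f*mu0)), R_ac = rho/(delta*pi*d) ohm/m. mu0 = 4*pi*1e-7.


delta = sqrt(1.68e-8 / (pi * 3.2993e+09 * 4*pi*1e-7)) = 1.135701e-06 m
R_ac = 1.68e-8 / (1.135701e-06 * pi * 3.9057e-03) = 1.206 ohm/m

1.206 ohm/m


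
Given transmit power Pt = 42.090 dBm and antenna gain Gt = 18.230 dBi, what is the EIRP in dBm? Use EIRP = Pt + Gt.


EIRP = Pt + Gt = 42.090 + 18.230 = 60.32 dBm

60.32 dBm


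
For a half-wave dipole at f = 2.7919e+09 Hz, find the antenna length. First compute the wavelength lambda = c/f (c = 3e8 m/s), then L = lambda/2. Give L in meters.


lambda = c / f = 3.0000e+08 / 2.7919e+09 = 0.1074537 m
L = lambda / 2 = 0.1074537 / 2 = 0.05373 m

0.05373 m


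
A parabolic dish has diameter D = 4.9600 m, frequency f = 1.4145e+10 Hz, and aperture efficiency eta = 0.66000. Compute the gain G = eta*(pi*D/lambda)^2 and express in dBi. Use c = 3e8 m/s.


lambda = c / f = 3.0000e+08 / 1.4145e+10 = 0.02120891 m
G_linear = 0.66000 * (pi * 4.9600 / 0.02120891)^2 = 356262.7
G_dBi = 10 * log10(356262.7) = 55.52 dBi

55.52 dBi


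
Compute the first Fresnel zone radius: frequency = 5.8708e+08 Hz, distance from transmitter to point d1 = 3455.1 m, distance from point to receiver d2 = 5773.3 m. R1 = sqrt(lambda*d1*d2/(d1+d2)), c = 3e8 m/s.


lambda = c / f = 3.0000e+08 / 5.8708e+08 = 0.5110036 m
R1 = sqrt(0.5110036 * 3455.1 * 5773.3 / (3455.1 + 5773.3)) = 33.23 m

33.23 m


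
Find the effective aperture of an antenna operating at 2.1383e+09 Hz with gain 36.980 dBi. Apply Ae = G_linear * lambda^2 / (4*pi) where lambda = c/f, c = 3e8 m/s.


lambda = c / f = 3.0000e+08 / 2.1383e+09 = 0.1402984 m
G_linear = 10^(36.980/10) = 4988.845
Ae = G_linear * lambda^2 / (4*pi) = 4988.845 * 0.1402984^2 / (4*pi) = 7.814 m^2

7.814 m^2


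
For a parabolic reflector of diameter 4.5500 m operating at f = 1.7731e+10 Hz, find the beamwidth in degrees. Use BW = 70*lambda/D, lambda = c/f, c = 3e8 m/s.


lambda = c / f = 3.0000e+08 / 1.7731e+10 = 0.01691952 m
BW = 70 * 0.01691952 / 4.5500 = 0.2603 deg

0.2603 deg


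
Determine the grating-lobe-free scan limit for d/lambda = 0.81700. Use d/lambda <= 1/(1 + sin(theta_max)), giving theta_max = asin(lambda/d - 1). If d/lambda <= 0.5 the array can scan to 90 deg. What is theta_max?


lambda/d - 1 = 1/0.81700 - 1 = 0.2239902
theta_max = asin(0.2239902) = 12.94 deg

12.94 deg


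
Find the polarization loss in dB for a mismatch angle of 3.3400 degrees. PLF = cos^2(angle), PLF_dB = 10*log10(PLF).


PLF_linear = cos^2(3.3400 deg) = 0.9966057
PLF_dB = 10 * log10(0.9966057) = -0.01477 dB

-0.01477 dB


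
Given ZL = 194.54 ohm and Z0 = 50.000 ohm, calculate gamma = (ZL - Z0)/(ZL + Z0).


gamma = (194.54 - 50.000) / (194.54 + 50.000) = 0.5911

0.5911


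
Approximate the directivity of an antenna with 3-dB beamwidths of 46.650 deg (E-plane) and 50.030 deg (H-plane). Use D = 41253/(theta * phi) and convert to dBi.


D_linear = 41253 / (46.650 * 50.030) = 17.67557
D_dBi = 10 * log10(17.67557) = 12.47 dBi

12.47 dBi


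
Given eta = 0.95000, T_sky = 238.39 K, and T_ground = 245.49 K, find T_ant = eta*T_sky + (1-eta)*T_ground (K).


T_ant = 0.95000 * 238.39 + (1 - 0.95000) * 245.49 = 238.7 K

238.7 K


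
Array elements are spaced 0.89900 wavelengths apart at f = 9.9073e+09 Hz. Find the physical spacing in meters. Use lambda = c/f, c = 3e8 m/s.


lambda = c / f = 3.0000e+08 / 9.9073e+09 = 0.03028070 m
d = 0.89900 * 0.03028070 = 0.02722 m

0.02722 m


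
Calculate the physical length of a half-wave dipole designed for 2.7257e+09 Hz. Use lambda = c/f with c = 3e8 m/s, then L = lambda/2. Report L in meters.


lambda = c / f = 3.0000e+08 / 2.7257e+09 = 0.1100635 m
L = lambda / 2 = 0.1100635 / 2 = 0.05503 m

0.05503 m


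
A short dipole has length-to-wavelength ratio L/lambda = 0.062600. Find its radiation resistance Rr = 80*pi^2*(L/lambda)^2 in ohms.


Rr = 80 * pi^2 * (0.062600)^2 = 80 * 9.869604 * 3.918760e-03 = 3.094 ohm

3.094 ohm


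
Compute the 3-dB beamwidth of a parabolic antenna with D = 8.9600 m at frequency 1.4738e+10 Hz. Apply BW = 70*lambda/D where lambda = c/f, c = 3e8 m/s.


lambda = c / f = 3.0000e+08 / 1.4738e+10 = 0.02035554 m
BW = 70 * 0.02035554 / 8.9600 = 0.1590 deg

0.1590 deg


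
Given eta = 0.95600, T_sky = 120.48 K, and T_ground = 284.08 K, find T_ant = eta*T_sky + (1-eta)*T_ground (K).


T_ant = 0.95600 * 120.48 + (1 - 0.95600) * 284.08 = 127.7 K

127.7 K


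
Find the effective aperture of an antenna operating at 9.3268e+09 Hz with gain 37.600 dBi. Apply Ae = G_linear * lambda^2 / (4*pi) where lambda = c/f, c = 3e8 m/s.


lambda = c / f = 3.0000e+08 / 9.3268e+09 = 0.03216537 m
G_linear = 10^(37.600/10) = 5754.399
Ae = G_linear * lambda^2 / (4*pi) = 5754.399 * 0.03216537^2 / (4*pi) = 0.4738 m^2

0.4738 m^2


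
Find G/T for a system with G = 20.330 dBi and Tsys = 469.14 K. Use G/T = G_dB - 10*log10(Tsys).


G/T = 20.330 - 10*log10(469.14) = 20.330 - 26.71302 = -6.383 dB/K

-6.383 dB/K


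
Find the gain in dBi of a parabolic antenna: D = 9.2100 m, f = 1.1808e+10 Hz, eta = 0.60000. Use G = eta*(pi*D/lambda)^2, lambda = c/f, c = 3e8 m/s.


lambda = c / f = 3.0000e+08 / 1.1808e+10 = 0.02540650 m
G_linear = 0.60000 * (pi * 9.2100 / 0.02540650)^2 = 778180.9
G_dBi = 10 * log10(778180.9) = 58.91 dBi

58.91 dBi


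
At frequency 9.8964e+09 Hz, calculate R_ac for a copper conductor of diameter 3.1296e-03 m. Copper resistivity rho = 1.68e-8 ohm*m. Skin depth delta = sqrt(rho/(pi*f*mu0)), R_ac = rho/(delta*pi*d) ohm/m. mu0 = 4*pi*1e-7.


delta = sqrt(1.68e-8 / (pi * 9.8964e+09 * 4*pi*1e-7)) = 6.557468e-07 m
R_ac = 1.68e-8 / (6.557468e-07 * pi * 3.1296e-03) = 2.606 ohm/m

2.606 ohm/m


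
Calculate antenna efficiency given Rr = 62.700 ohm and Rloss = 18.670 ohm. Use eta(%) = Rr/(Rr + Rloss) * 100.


eta = 62.700 / (62.700 + 18.670) * 100 = 77.06%

77.06%


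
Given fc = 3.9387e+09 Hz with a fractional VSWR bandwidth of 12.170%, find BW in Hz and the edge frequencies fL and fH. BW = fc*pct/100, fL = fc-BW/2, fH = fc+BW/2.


BW = 3.9387e+09 * 12.170/100 = 4.793398e+08 Hz
fL = 3.9387e+09 - 4.793398e+08/2 = 3.699e+09 Hz
fH = 3.9387e+09 + 4.793398e+08/2 = 4.178e+09 Hz

BW=4.793e+08 Hz, fL=3.699e+09 Hz, fH=4.178e+09 Hz


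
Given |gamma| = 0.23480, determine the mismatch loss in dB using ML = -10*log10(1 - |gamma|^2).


ML = -10 * log10(1 - 0.23480^2) = -10 * log10(0.94486896) = 0.2463 dB

0.2463 dB


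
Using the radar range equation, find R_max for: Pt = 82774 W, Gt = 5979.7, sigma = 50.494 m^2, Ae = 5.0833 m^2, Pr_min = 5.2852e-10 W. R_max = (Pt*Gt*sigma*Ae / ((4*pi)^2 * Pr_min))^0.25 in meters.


R^4 = 82774*5979.7*50.494*5.0833 / ((4*pi)^2 * 5.2852e-10) = 1.522221e+18
R_max = 1.522221e+18^0.25 = 35125 m

35125 m


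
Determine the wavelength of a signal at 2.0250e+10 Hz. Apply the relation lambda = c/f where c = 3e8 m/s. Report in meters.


lambda = c / f = 3.0000e+08 / 2.0250e+10 = 0.01481 m

0.01481 m


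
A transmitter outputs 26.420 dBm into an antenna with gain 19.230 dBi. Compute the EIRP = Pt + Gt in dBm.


EIRP = Pt + Gt = 26.420 + 19.230 = 45.65 dBm

45.65 dBm


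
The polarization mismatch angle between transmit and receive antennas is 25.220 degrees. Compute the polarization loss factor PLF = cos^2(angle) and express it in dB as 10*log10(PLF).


PLF_linear = cos^2(25.220 deg) = 0.8184430
PLF_dB = 10 * log10(0.8184430) = -0.8701 dB

-0.8701 dB


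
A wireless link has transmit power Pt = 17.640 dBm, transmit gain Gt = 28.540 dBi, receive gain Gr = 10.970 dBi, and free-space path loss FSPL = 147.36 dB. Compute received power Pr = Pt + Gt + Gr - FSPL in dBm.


Pr = 17.640 + 28.540 + 10.970 - 147.36 = -90.21 dBm

-90.21 dBm


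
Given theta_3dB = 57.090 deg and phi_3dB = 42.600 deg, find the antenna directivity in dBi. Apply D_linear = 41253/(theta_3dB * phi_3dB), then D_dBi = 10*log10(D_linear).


D_linear = 41253 / (57.090 * 42.600) = 16.96235
D_dBi = 10 * log10(16.96235) = 12.29 dBi

12.29 dBi


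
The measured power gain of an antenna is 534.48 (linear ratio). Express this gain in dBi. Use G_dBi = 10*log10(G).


G_dBi = 10 * log10(534.48) = 27.28 dBi

27.28 dBi


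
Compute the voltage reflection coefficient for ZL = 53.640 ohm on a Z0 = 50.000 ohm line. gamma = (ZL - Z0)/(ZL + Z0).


gamma = (53.640 - 50.000) / (53.640 + 50.000) = 0.03512

0.03512


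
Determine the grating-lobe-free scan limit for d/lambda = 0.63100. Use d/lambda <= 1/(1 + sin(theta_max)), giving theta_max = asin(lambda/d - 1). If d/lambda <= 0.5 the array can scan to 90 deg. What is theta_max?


lambda/d - 1 = 1/0.63100 - 1 = 0.5847861
theta_max = asin(0.5847861) = 35.79 deg

35.79 deg


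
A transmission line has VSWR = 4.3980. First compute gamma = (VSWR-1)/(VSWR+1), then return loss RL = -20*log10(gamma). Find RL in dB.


gamma = (4.3980 - 1) / (4.3980 + 1) = 0.6294924
RL = -20 * log10(0.6294924) = 4.020 dB

4.020 dB


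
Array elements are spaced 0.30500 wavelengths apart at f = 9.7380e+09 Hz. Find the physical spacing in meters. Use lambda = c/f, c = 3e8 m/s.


lambda = c / f = 3.0000e+08 / 9.7380e+09 = 0.03080715 m
d = 0.30500 * 0.03080715 = 9.396e-03 m

9.396e-03 m


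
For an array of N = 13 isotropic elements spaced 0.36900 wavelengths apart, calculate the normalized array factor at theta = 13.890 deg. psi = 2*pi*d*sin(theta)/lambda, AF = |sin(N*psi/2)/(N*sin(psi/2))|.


psi = 2*pi*0.36900*sin(13.890 deg) = 0.5565748 rad
AF = |sin(13*0.5565748/2) / (13*sin(0.5565748/2))| = 0.1283

0.1283


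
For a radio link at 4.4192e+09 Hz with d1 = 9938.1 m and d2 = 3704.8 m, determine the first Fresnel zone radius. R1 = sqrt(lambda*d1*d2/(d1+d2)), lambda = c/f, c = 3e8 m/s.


lambda = c / f = 3.0000e+08 / 4.4192e+09 = 0.06788559 m
R1 = sqrt(0.06788559 * 9938.1 * 3704.8 / (9938.1 + 3704.8)) = 13.54 m

13.54 m


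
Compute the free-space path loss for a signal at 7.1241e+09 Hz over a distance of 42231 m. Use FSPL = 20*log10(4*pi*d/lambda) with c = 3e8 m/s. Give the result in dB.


lambda = c / f = 3.0000e+08 / 7.1241e+09 = 0.04211058 m
FSPL = 20 * log10(4*pi*42231/0.04211058) = 142.0 dB

142.0 dB


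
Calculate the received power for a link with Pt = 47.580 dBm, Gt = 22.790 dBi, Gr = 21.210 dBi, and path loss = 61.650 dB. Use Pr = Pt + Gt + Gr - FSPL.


Pr = 47.580 + 22.790 + 21.210 - 61.650 = 29.93 dBm

29.93 dBm


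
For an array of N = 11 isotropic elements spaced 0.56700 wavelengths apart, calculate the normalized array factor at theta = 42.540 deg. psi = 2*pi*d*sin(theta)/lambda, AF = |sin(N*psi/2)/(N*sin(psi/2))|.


psi = 2*pi*0.56700*sin(42.540 deg) = 2.408668 rad
AF = |sin(11*2.408668/2) / (11*sin(2.408668/2))| = 0.06133

0.06133


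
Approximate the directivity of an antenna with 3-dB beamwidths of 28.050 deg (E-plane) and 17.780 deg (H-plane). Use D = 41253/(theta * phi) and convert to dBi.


D_linear = 41253 / (28.050 * 17.780) = 82.71626
D_dBi = 10 * log10(82.71626) = 19.18 dBi

19.18 dBi


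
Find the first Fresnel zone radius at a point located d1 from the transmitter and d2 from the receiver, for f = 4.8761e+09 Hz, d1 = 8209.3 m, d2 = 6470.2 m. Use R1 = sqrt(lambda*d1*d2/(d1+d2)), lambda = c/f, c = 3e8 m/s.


lambda = c / f = 3.0000e+08 / 4.8761e+09 = 0.06152458 m
R1 = sqrt(0.06152458 * 8209.3 * 6470.2 / (8209.3 + 6470.2)) = 14.92 m

14.92 m


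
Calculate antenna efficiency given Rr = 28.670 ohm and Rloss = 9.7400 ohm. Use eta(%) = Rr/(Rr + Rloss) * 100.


eta = 28.670 / (28.670 + 9.7400) * 100 = 74.64%

74.64%


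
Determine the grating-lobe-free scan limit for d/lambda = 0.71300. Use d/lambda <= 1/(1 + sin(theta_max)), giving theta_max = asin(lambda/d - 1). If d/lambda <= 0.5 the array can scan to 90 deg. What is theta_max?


lambda/d - 1 = 1/0.71300 - 1 = 0.4025245
theta_max = asin(0.4025245) = 23.74 deg

23.74 deg


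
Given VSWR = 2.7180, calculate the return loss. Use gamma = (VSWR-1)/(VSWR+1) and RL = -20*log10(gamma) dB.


gamma = (2.7180 - 1) / (2.7180 + 1) = 0.4620764
RL = -20 * log10(0.4620764) = 6.706 dB

6.706 dB


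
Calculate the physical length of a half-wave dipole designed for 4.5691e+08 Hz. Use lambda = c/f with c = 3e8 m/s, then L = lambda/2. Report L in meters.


lambda = c / f = 3.0000e+08 / 4.5691e+08 = 0.6565844 m
L = lambda / 2 = 0.6565844 / 2 = 0.3283 m

0.3283 m


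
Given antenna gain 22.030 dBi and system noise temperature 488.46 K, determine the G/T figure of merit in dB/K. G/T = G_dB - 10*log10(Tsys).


G/T = 22.030 - 10*log10(488.46) = 22.030 - 26.88829 = -4.858 dB/K

-4.858 dB/K


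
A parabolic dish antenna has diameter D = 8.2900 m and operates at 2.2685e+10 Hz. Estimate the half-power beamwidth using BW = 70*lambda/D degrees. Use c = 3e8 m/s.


lambda = c / f = 3.0000e+08 / 2.2685e+10 = 0.01322460 m
BW = 70 * 0.01322460 / 8.2900 = 0.1117 deg

0.1117 deg


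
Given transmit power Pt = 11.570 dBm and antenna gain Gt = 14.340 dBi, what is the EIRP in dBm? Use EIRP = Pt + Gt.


EIRP = Pt + Gt = 11.570 + 14.340 = 25.91 dBm

25.91 dBm


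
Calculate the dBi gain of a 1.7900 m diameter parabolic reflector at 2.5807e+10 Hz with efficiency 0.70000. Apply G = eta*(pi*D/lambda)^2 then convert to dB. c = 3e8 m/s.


lambda = c / f = 3.0000e+08 / 2.5807e+10 = 0.01162475 m
G_linear = 0.70000 * (pi * 1.7900 / 0.01162475)^2 = 163808.6
G_dBi = 10 * log10(163808.6) = 52.14 dBi

52.14 dBi


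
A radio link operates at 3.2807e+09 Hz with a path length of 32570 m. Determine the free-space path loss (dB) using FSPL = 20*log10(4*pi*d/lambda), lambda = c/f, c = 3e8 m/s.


lambda = c / f = 3.0000e+08 / 3.2807e+09 = 0.09144390 m
FSPL = 20 * log10(4*pi*32570/0.09144390) = 133.0 dB

133.0 dB


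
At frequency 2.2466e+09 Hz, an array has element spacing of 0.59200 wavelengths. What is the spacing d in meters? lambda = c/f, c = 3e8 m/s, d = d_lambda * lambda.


lambda = c / f = 3.0000e+08 / 2.2466e+09 = 0.1335351 m
d = 0.59200 * 0.1335351 = 0.07905 m

0.07905 m


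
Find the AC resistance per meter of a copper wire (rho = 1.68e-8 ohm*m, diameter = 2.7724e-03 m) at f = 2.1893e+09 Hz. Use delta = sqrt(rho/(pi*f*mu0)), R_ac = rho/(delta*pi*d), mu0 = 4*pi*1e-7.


delta = sqrt(1.68e-8 / (pi * 2.1893e+09 * 4*pi*1e-7)) = 1.394191e-06 m
R_ac = 1.68e-8 / (1.394191e-06 * pi * 2.7724e-03) = 1.384 ohm/m

1.384 ohm/m


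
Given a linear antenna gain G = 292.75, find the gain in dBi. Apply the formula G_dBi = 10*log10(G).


G_dBi = 10 * log10(292.75) = 24.66 dBi

24.66 dBi


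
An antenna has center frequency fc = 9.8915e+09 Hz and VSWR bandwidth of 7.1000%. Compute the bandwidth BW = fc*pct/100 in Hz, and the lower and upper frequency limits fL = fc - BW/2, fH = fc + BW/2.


BW = 9.8915e+09 * 7.1000/100 = 7.022965e+08 Hz
fL = 9.8915e+09 - 7.022965e+08/2 = 9.540e+09 Hz
fH = 9.8915e+09 + 7.022965e+08/2 = 1.024e+10 Hz

BW=7.023e+08 Hz, fL=9.540e+09 Hz, fH=1.024e+10 Hz


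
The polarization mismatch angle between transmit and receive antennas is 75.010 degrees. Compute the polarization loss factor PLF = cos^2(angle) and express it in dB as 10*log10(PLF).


PLF_linear = cos^2(75.010 deg) = 0.06690006
PLF_dB = 10 * log10(0.06690006) = -11.75 dB

-11.75 dB


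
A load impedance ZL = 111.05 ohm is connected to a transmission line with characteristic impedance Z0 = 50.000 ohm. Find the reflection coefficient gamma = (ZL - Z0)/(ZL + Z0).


gamma = (111.05 - 50.000) / (111.05 + 50.000) = 0.3791

0.3791


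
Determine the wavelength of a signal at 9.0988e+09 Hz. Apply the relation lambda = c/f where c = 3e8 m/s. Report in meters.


lambda = c / f = 3.0000e+08 / 9.0988e+09 = 0.03297 m

0.03297 m


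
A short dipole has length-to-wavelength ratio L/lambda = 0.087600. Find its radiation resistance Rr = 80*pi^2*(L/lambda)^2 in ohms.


Rr = 80 * pi^2 * (0.087600)^2 = 80 * 9.869604 * 7.673760e-03 = 6.059 ohm

6.059 ohm


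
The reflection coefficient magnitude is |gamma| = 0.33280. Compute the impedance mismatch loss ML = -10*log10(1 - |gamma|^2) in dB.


ML = -10 * log10(1 - 0.33280^2) = -10 * log10(0.88924416) = 0.5098 dB

0.5098 dB


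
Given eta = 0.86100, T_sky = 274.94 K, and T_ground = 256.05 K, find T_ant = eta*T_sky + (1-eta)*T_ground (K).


T_ant = 0.86100 * 274.94 + (1 - 0.86100) * 256.05 = 272.3 K

272.3 K


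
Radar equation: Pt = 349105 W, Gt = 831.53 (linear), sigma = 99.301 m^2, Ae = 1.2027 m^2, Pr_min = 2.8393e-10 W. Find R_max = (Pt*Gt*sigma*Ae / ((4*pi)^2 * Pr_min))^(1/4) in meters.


R^4 = 349105*831.53*99.301*1.2027 / ((4*pi)^2 * 2.8393e-10) = 7.732393e+17
R_max = 7.732393e+17^0.25 = 29654 m

29654 m


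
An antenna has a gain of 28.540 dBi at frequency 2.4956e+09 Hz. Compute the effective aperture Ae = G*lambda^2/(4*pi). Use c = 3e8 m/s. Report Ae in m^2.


lambda = c / f = 3.0000e+08 / 2.4956e+09 = 0.1202116 m
G_linear = 10^(28.540/10) = 714.4963
Ae = G_linear * lambda^2 / (4*pi) = 714.4963 * 0.1202116^2 / (4*pi) = 0.8216 m^2

0.8216 m^2


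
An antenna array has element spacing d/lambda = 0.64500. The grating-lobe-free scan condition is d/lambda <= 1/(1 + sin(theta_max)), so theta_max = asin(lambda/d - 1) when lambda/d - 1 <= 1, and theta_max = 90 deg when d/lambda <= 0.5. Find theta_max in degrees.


lambda/d - 1 = 1/0.64500 - 1 = 0.5503876
theta_max = asin(0.5503876) = 33.39 deg

33.39 deg


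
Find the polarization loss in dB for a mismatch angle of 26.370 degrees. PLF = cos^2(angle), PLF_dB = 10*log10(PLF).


PLF_linear = cos^2(26.370 deg) = 0.8027165
PLF_dB = 10 * log10(0.8027165) = -0.9544 dB

-0.9544 dB


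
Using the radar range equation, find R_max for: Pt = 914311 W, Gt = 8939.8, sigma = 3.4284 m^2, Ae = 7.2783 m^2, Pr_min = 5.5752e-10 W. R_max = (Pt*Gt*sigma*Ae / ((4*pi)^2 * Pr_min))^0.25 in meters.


R^4 = 914311*8939.8*3.4284*7.2783 / ((4*pi)^2 * 5.5752e-10) = 2.316664e+18
R_max = 2.316664e+18^0.25 = 39014 m

39014 m


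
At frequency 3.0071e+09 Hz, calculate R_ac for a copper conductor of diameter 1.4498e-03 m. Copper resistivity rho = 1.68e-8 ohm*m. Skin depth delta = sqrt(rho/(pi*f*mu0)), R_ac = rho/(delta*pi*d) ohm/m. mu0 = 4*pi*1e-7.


delta = sqrt(1.68e-8 / (pi * 3.0071e+09 * 4*pi*1e-7)) = 1.189600e-06 m
R_ac = 1.68e-8 / (1.189600e-06 * pi * 1.4498e-03) = 3.101 ohm/m

3.101 ohm/m


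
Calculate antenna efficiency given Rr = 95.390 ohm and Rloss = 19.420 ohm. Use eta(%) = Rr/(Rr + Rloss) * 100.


eta = 95.390 / (95.390 + 19.420) * 100 = 83.09%

83.09%


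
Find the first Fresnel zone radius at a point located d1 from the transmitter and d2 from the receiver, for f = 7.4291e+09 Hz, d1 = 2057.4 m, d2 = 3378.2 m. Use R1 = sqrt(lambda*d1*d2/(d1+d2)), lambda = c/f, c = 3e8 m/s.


lambda = c / f = 3.0000e+08 / 7.4291e+09 = 0.04038174 m
R1 = sqrt(0.04038174 * 2057.4 * 3378.2 / (2057.4 + 3378.2)) = 7.186 m

7.186 m


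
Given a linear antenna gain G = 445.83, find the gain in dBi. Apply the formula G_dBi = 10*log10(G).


G_dBi = 10 * log10(445.83) = 26.49 dBi

26.49 dBi


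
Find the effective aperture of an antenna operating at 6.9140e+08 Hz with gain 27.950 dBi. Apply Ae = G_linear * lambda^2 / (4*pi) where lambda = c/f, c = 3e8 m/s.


lambda = c / f = 3.0000e+08 / 6.9140e+08 = 0.4339022 m
G_linear = 10^(27.950/10) = 623.7348
Ae = G_linear * lambda^2 / (4*pi) = 623.7348 * 0.4339022^2 / (4*pi) = 9.345 m^2

9.345 m^2


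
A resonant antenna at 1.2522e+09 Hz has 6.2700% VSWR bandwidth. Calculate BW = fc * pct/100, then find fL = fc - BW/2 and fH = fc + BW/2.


BW = 1.2522e+09 * 6.2700/100 = 7.851294e+07 Hz
fL = 1.2522e+09 - 7.851294e+07/2 = 1.213e+09 Hz
fH = 1.2522e+09 + 7.851294e+07/2 = 1.291e+09 Hz

BW=7.851e+07 Hz, fL=1.213e+09 Hz, fH=1.291e+09 Hz


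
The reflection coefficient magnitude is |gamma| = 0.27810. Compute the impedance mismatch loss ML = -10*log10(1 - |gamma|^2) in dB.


ML = -10 * log10(1 - 0.27810^2) = -10 * log10(0.92266039) = 0.3496 dB

0.3496 dB


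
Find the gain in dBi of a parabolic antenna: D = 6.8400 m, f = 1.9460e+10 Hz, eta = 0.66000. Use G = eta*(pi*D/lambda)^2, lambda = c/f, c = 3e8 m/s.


lambda = c / f = 3.0000e+08 / 1.9460e+10 = 0.01541624 m
G_linear = 0.66000 * (pi * 6.8400 / 0.01541624)^2 = 1.282328e+06
G_dBi = 10 * log10(1.282328e+06) = 61.08 dBi

61.08 dBi


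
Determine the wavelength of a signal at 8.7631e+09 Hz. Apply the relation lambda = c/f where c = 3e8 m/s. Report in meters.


lambda = c / f = 3.0000e+08 / 8.7631e+09 = 0.03423 m

0.03423 m


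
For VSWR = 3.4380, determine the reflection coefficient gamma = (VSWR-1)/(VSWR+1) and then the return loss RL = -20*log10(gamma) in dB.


gamma = (3.4380 - 1) / (3.4380 + 1) = 0.5493466
RL = -20 * log10(0.5493466) = 5.203 dB

5.203 dB


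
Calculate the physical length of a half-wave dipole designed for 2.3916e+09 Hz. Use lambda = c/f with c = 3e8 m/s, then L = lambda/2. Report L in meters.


lambda = c / f = 3.0000e+08 / 2.3916e+09 = 0.1254390 m
L = lambda / 2 = 0.1254390 / 2 = 0.06272 m

0.06272 m


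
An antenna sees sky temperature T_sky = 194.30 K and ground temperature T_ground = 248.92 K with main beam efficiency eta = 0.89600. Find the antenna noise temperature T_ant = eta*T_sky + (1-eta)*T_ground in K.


T_ant = 0.89600 * 194.30 + (1 - 0.89600) * 248.92 = 200.0 K

200.0 K


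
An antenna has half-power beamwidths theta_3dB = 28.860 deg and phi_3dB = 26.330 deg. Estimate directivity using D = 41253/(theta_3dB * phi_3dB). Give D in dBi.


D_linear = 41253 / (28.860 * 26.330) = 54.28856
D_dBi = 10 * log10(54.28856) = 17.35 dBi

17.35 dBi


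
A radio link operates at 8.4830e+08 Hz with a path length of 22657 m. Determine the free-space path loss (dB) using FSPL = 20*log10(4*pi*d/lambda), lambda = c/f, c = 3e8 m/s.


lambda = c / f = 3.0000e+08 / 8.4830e+08 = 0.3536485 m
FSPL = 20 * log10(4*pi*22657/0.3536485) = 118.1 dB

118.1 dB


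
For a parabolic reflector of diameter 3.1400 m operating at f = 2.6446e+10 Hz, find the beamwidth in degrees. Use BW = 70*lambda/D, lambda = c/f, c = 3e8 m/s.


lambda = c / f = 3.0000e+08 / 2.6446e+10 = 0.01134387 m
BW = 70 * 0.01134387 / 3.1400 = 0.2529 deg

0.2529 deg


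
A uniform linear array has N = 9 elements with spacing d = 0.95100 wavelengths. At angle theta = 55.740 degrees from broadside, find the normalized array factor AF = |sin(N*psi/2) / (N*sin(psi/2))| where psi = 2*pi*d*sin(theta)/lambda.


psi = 2*pi*0.95100*sin(55.740 deg) = 4.938542 rad
AF = |sin(9*4.938542/2) / (9*sin(4.938542/2))| = 0.04107

0.04107


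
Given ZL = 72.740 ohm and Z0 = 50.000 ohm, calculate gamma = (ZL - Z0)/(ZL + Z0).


gamma = (72.740 - 50.000) / (72.740 + 50.000) = 0.1853

0.1853


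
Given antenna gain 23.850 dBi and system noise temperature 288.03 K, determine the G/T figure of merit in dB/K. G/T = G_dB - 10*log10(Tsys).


G/T = 23.850 - 10*log10(288.03) = 23.850 - 24.59438 = -0.7444 dB/K

-0.7444 dB/K


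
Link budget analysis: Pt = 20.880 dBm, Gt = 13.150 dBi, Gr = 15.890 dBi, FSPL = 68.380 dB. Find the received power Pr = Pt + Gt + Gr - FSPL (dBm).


Pr = 20.880 + 13.150 + 15.890 - 68.380 = -18.46 dBm

-18.46 dBm


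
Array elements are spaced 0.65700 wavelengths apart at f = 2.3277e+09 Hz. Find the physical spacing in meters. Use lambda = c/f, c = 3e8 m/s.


lambda = c / f = 3.0000e+08 / 2.3277e+09 = 0.1288826 m
d = 0.65700 * 0.1288826 = 0.08468 m

0.08468 m


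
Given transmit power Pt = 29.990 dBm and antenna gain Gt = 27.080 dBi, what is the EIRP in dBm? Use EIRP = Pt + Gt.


EIRP = Pt + Gt = 29.990 + 27.080 = 57.07 dBm

57.07 dBm


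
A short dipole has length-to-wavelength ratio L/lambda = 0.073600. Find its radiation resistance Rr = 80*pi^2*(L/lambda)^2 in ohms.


Rr = 80 * pi^2 * (0.073600)^2 = 80 * 9.869604 * 5.416960e-03 = 4.277 ohm

4.277 ohm


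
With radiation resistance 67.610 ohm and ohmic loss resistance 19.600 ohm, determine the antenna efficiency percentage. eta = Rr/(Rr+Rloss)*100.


eta = 67.610 / (67.610 + 19.600) * 100 = 77.53%

77.53%


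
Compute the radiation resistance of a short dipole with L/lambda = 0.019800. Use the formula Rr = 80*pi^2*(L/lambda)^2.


Rr = 80 * pi^2 * (0.019800)^2 = 80 * 9.869604 * 3.920400e-04 = 0.3095 ohm

0.3095 ohm


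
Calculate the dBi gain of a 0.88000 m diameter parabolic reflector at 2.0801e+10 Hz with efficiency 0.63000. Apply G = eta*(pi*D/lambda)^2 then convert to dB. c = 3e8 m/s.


lambda = c / f = 3.0000e+08 / 2.0801e+10 = 0.01442238 m
G_linear = 0.63000 * (pi * 0.88000 / 0.01442238)^2 = 23148.98
G_dBi = 10 * log10(23148.98) = 43.65 dBi

43.65 dBi


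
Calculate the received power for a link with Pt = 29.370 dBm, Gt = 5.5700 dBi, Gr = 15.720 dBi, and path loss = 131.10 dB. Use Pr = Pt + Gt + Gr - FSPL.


Pr = 29.370 + 5.5700 + 15.720 - 131.10 = -80.44 dBm

-80.44 dBm


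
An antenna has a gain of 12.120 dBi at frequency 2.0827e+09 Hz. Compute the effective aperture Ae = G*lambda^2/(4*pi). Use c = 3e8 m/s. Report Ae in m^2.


lambda = c / f = 3.0000e+08 / 2.0827e+09 = 0.1440438 m
G_linear = 10^(12.120/10) = 16.29296
Ae = G_linear * lambda^2 / (4*pi) = 16.29296 * 0.1440438^2 / (4*pi) = 0.02690 m^2

0.02690 m^2


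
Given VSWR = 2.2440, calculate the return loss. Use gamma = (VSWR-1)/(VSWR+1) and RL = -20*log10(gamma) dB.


gamma = (2.2440 - 1) / (2.2440 + 1) = 0.3834772
RL = -20 * log10(0.3834772) = 8.325 dB

8.325 dB


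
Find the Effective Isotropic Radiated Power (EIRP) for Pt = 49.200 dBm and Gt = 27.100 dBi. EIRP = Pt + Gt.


EIRP = Pt + Gt = 49.200 + 27.100 = 76.30 dBm

76.30 dBm


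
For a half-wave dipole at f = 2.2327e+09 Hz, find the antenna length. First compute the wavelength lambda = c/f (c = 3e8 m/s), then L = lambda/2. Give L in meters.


lambda = c / f = 3.0000e+08 / 2.2327e+09 = 0.1343665 m
L = lambda / 2 = 0.1343665 / 2 = 0.06718 m

0.06718 m


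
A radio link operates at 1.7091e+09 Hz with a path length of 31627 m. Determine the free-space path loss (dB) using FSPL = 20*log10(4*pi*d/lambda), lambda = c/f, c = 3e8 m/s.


lambda = c / f = 3.0000e+08 / 1.7091e+09 = 0.1755310 m
FSPL = 20 * log10(4*pi*31627/0.1755310) = 127.1 dB

127.1 dB


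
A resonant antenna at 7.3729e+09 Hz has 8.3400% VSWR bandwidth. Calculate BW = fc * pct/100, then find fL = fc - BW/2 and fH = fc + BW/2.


BW = 7.3729e+09 * 8.3400/100 = 6.148999e+08 Hz
fL = 7.3729e+09 - 6.148999e+08/2 = 7.065e+09 Hz
fH = 7.3729e+09 + 6.148999e+08/2 = 7.680e+09 Hz

BW=6.149e+08 Hz, fL=7.065e+09 Hz, fH=7.680e+09 Hz


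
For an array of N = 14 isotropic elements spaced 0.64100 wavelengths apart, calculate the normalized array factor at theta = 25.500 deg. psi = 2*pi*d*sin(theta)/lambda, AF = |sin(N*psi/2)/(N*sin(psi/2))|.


psi = 2*pi*0.64100*sin(25.500 deg) = 1.733893 rad
AF = |sin(14*1.733893/2) / (14*sin(1.733893/2))| = 0.03898

0.03898


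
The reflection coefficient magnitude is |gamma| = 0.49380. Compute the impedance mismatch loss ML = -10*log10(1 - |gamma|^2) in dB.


ML = -10 * log10(1 - 0.49380^2) = -10 * log10(0.75616156) = 1.214 dB

1.214 dB
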